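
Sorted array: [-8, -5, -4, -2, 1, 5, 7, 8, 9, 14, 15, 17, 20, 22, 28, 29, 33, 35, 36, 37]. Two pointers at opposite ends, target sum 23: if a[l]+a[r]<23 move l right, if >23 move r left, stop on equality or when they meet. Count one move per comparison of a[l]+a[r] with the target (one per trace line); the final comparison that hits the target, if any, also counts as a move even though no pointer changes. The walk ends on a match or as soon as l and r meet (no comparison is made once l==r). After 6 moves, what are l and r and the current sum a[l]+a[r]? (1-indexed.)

[1,20] -8+37=29 >23 → r--
[1,19] -8+36=28 >23 → r--
[1,18] -8+35=27 >23 → r--
[1,17] -8+33=25 >23 → r--
[1,16] -8+29=21 <23 → l++
[2,16] -5+29=24 >23 → r--

l=2, r=15, sum=23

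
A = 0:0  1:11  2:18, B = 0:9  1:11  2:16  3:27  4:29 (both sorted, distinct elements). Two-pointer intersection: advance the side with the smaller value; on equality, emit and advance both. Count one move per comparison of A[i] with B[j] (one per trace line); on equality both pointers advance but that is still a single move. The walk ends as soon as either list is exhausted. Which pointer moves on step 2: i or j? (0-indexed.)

i=0 j=0: 0<9, i++
i=1 j=0: 11>9, j++

j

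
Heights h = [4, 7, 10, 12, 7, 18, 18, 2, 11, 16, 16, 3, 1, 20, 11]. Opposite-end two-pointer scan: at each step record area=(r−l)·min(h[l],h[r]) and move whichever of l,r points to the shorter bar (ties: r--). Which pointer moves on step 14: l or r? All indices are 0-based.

[0,14] min(4,11)*14=56 best=56 * → l++
[1,14] min(7,11)*13=91 best=91 * → l++
[2,14] min(10,11)*12=120 best=120 * → l++
[3,14] min(12,11)*11=121 best=121 * → r--
[3,13] min(12,20)*10=120 best=121 → l++
[4,13] min(7,20)*9=63 best=121 → l++
[5,13] min(18,20)*8=144 best=144 * → l++
[6,13] min(18,20)*7=126 best=144 → l++
[7,13] min(2,20)*6=12 best=144 → l++
[8,13] min(11,20)*5=55 best=144 → l++
[9,13] min(16,20)*4=64 best=144 → l++
[10,13] min(16,20)*3=48 best=144 → l++
[11,13] min(3,20)*2=6 best=144 → l++
[12,13] min(1,20)*1=1 best=144 → l++

l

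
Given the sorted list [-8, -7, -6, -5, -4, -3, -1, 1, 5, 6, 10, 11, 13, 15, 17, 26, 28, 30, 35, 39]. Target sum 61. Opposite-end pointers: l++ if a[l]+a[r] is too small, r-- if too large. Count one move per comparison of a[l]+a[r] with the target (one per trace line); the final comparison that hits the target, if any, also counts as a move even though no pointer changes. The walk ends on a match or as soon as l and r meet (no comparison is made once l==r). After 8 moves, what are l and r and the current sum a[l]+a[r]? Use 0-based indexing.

l=8, r=19, sum=44

[0,19] -8+39=31 <61 → l++
[1,19] -7+39=32 <61 → l++
[2,19] -6+39=33 <61 → l++
[3,19] -5+39=34 <61 → l++
[4,19] -4+39=35 <61 → l++
[5,19] -3+39=36 <61 → l++
[6,19] -1+39=38 <61 → l++
[7,19] 1+39=40 <61 → l++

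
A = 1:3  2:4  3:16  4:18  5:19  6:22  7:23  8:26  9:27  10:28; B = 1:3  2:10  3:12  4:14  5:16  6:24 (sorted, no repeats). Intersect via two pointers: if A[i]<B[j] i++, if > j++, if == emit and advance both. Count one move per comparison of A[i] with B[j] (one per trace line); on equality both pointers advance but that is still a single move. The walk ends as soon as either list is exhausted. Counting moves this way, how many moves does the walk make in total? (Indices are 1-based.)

[i=1,j=1] 3==3 emit → i++,j++
[i=2,j=2] 4<10 → i++
[i=3,j=2] 16>10 → j++
[i=3,j=3] 16>12 → j++
[i=3,j=4] 16>14 → j++
[i=3,j=5] 16==16 emit → i++,j++
[i=4,j=6] 18<24 → i++
[i=5,j=6] 19<24 → i++
[i=6,j=6] 22<24 → i++
[i=7,j=6] 23<24 → i++
[i=8,j=6] 26>24 → j++

11 moves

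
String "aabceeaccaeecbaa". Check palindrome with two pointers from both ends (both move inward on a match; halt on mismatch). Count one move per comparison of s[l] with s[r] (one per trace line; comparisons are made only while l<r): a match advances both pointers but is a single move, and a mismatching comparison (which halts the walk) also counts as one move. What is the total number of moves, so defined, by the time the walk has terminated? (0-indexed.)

8 moves

l=0 r=15: 'a'=='a', l++,r--
l=1 r=14: 'a'=='a', l++,r--
l=2 r=13: 'b'=='b', l++,r--
l=3 r=12: 'c'=='c', l++,r--
l=4 r=11: 'e'=='e', l++,r--
l=5 r=10: 'e'=='e', l++,r--
l=6 r=9: 'a'=='a', l++,r--
l=7 r=8: 'c'=='c', l++,r--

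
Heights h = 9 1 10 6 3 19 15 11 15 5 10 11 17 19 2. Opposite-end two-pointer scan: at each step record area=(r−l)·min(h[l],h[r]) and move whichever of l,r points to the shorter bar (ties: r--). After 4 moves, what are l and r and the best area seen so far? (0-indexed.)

l=3, r=13, best area=117

[0,14] min(9,2)*14=28 best=28 * → r--
[0,13] min(9,19)*13=117 best=117 * → l++
[1,13] min(1,19)*12=12 best=117 → l++
[2,13] min(10,19)*11=110 best=117 → l++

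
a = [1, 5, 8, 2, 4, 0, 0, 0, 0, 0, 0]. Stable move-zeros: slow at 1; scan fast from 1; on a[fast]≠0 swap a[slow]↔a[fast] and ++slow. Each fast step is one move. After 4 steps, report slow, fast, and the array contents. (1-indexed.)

slow=5, fast=5, a=[1, 5, 8, 2, 4, 0, 0, 0, 0, 0, 0]

slow=1 fast=1: a[fast]=1≠0 swap→a[1]=1, slow++,fast++
slow=2 fast=2: a[fast]=5≠0 swap→a[2]=5, slow++,fast++
slow=3 fast=3: a[fast]=8≠0 swap→a[3]=8, slow++,fast++
slow=4 fast=4: a[fast]=2≠0 swap→a[4]=2, slow++,fast++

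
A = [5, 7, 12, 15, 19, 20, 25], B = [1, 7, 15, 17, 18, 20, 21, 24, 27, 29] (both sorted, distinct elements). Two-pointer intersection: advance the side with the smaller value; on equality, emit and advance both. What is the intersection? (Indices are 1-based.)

intersection = [7, 15, 20]

[i=1,j=1] 5>1 → j++
[i=1,j=2] 5<7 → i++
[i=2,j=2] 7==7 emit → i++,j++
[i=3,j=3] 12<15 → i++
[i=4,j=3] 15==15 emit → i++,j++
[i=5,j=4] 19>17 → j++
[i=5,j=5] 19>18 → j++
[i=5,j=6] 19<20 → i++
[i=6,j=6] 20==20 emit → i++,j++
[i=7,j=7] 25>21 → j++
[i=7,j=8] 25>24 → j++
[i=7,j=9] 25<27 → i++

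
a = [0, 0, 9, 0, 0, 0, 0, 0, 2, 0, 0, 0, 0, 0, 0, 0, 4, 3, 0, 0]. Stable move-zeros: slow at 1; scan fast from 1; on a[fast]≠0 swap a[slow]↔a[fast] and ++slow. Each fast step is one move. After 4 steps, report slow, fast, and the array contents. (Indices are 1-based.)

slow=1 fast=1: a[fast]=0, fast++
slow=1 fast=2: a[fast]=0, fast++
slow=1 fast=3: a[fast]=9≠0 swap→a[1]=9, slow++,fast++
slow=2 fast=4: a[fast]=0, fast++

slow=2, fast=5, a=[9, 0, 0, 0, 0, 0, 0, 0, 2, 0, 0, 0, 0, 0, 0, 0, 4, 3, 0, 0]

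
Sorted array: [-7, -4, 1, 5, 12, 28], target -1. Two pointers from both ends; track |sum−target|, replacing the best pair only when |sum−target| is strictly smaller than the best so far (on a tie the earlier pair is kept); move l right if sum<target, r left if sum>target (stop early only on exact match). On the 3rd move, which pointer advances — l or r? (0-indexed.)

l

l=0 r=5: -7+28=21 d=22 *, r--
l=0 r=4: -7+12=5 d=6 *, r--
l=0 r=3: -7+5=-2 d=1 *, l++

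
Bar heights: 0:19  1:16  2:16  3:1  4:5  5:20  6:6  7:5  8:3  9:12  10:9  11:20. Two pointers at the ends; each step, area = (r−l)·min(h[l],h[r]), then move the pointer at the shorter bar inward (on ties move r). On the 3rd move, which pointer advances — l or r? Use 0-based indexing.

l

[0,11] min(19,20)*11=209 best=209 * → l++
[1,11] min(16,20)*10=160 best=209 → l++
[2,11] min(16,20)*9=144 best=209 → l++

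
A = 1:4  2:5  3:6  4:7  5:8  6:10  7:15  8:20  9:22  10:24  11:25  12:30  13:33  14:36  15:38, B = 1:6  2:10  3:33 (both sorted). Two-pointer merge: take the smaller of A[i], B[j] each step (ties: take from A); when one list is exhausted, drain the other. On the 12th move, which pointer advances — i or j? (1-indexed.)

i=1 j=1: A[i]=4<=B[j]=6 take 4, i++
i=2 j=1: A[i]=5<=B[j]=6 take 5, i++
i=3 j=1: A[i]=6<=B[j]=6 take 6, i++
i=4 j=1: A[i]=7>B[j]=6 take 6, j++
i=4 j=2: A[i]=7<=B[j]=10 take 7, i++
i=5 j=2: A[i]=8<=B[j]=10 take 8, i++
i=6 j=2: A[i]=10<=B[j]=10 take 10, i++
i=7 j=2: A[i]=15>B[j]=10 take 10, j++
i=7 j=3: A[i]=15<=B[j]=33 take 15, i++
i=8 j=3: A[i]=20<=B[j]=33 take 20, i++
i=9 j=3: A[i]=22<=B[j]=33 take 22, i++
i=10 j=3: A[i]=24<=B[j]=33 take 24, i++

i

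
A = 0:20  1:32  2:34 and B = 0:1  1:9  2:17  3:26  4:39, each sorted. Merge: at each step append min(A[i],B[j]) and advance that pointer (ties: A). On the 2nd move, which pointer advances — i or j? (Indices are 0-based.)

j

[i=0,j=0] A[i]=20>B[j]=1 take 1 → j++
[i=0,j=1] A[i]=20>B[j]=9 take 9 → j++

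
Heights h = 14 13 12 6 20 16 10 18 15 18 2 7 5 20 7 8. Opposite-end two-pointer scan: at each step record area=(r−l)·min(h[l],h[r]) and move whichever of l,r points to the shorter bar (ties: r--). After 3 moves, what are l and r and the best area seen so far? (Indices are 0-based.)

l=0 r=15: min(14,8)*15=120 best=120 *, r--
l=0 r=14: min(14,7)*14=98 best=120, r--
l=0 r=13: min(14,20)*13=182 best=182 *, l++

l=1, r=13, best area=182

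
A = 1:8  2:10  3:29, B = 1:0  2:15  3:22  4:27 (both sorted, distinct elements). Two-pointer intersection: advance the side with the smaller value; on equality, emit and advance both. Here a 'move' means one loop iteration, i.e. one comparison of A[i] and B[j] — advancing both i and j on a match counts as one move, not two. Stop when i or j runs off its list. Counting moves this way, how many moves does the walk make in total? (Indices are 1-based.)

6 moves

i=1 j=1: 8>0, j++
i=1 j=2: 8<15, i++
i=2 j=2: 10<15, i++
i=3 j=2: 29>15, j++
i=3 j=3: 29>22, j++
i=3 j=4: 29>27, j++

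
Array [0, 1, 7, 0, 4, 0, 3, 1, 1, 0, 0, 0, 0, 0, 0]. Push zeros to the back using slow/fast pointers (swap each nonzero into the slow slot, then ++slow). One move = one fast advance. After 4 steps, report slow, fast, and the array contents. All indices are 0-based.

slow=0 fast=0: a[fast]=0, fast++
slow=0 fast=1: a[fast]=1≠0 swap→a[0]=1, slow++,fast++
slow=1 fast=2: a[fast]=7≠0 swap→a[1]=7, slow++,fast++
slow=2 fast=3: a[fast]=0, fast++

slow=2, fast=4, a=[1, 7, 0, 0, 4, 0, 3, 1, 1, 0, 0, 0, 0, 0, 0]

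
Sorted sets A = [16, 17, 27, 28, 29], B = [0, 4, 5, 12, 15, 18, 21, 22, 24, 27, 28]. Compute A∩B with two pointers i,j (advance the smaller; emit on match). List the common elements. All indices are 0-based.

intersection = [27, 28]

i=0 j=0: 16>0, j++
i=0 j=1: 16>4, j++
i=0 j=2: 16>5, j++
i=0 j=3: 16>12, j++
i=0 j=4: 16>15, j++
i=0 j=5: 16<18, i++
i=1 j=5: 17<18, i++
i=2 j=5: 27>18, j++
i=2 j=6: 27>21, j++
i=2 j=7: 27>22, j++
i=2 j=8: 27>24, j++
i=2 j=9: 27==27 emit, i++,j++
i=3 j=10: 28==28 emit, i++,j++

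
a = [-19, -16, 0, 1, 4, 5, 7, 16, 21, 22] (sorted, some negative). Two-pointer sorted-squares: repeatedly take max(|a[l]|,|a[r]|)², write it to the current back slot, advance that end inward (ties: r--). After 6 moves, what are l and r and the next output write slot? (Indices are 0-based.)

l=2, r=5, next write slot=3

l=0 r=9: |-19|<=|22| out[9]=484, r--
l=0 r=8: |-19|<=|21| out[8]=441, r--
l=0 r=7: |-19|>|16| out[7]=361, l++
l=1 r=7: |-16|<=|16| out[6]=256, r--
l=1 r=6: |-16|>|7| out[5]=256, l++
l=2 r=6: |0|<=|7| out[4]=49, r--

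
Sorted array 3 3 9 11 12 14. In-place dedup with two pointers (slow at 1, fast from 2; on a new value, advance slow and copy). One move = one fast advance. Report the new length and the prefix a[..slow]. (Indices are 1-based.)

length 5; prefix = [3, 9, 11, 12, 14]

slow=1 fast=2: a[fast]=3=a[slow] dup, fast++
slow=1 fast=3: a[fast]=9≠a[slow]=3 write a[2]=9, slow++,fast++
slow=2 fast=4: a[fast]=11≠a[slow]=9 write a[3]=11, slow++,fast++
slow=3 fast=5: a[fast]=12≠a[slow]=11 write a[4]=12, slow++,fast++
slow=4 fast=6: a[fast]=14≠a[slow]=12 write a[5]=14, slow++,fast++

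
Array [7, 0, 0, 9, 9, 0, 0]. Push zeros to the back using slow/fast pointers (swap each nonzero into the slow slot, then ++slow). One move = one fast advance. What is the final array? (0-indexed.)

[7, 9, 9, 0, 0, 0, 0]

slow=0 fast=0: a[fast]=7≠0 swap→a[0]=7, slow++,fast++
slow=1 fast=1: a[fast]=0, fast++
slow=1 fast=2: a[fast]=0, fast++
slow=1 fast=3: a[fast]=9≠0 swap→a[1]=9, slow++,fast++
slow=2 fast=4: a[fast]=9≠0 swap→a[2]=9, slow++,fast++
slow=3 fast=5: a[fast]=0, fast++
slow=3 fast=6: a[fast]=0, fast++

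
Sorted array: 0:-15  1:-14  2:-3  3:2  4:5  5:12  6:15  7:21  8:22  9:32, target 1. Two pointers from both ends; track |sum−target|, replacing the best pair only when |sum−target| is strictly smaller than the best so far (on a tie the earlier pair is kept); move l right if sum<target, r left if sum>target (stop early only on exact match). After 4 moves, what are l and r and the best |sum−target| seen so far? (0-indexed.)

l=1, r=6, best |Δ|=1

l=0 r=9: -15+32=17 d=16 *, r--
l=0 r=8: -15+22=7 d=6 *, r--
l=0 r=7: -15+21=6 d=5 *, r--
l=0 r=6: -15+15=0 d=1 *, l++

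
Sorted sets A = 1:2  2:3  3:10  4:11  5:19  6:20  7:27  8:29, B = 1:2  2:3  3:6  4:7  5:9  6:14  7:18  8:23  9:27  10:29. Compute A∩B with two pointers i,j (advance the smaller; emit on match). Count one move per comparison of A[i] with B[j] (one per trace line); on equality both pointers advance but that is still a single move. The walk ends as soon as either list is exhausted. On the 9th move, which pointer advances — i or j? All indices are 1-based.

j

[i=1,j=1] 2==2 emit → i++,j++
[i=2,j=2] 3==3 emit → i++,j++
[i=3,j=3] 10>6 → j++
[i=3,j=4] 10>7 → j++
[i=3,j=5] 10>9 → j++
[i=3,j=6] 10<14 → i++
[i=4,j=6] 11<14 → i++
[i=5,j=6] 19>14 → j++
[i=5,j=7] 19>18 → j++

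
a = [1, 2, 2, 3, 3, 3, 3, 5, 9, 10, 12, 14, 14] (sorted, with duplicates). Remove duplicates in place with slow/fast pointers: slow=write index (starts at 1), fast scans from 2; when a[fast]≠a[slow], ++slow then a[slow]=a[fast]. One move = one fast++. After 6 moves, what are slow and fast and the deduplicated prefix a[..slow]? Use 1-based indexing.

(s=1,f=2) a[fast]=2≠a[slow]=1 write a[2]=2 → slow++,fast++
(s=2,f=3) a[fast]=2=a[slow] dup → fast++
(s=2,f=4) a[fast]=3≠a[slow]=2 write a[3]=3 → slow++,fast++
(s=3,f=5) a[fast]=3=a[slow] dup → fast++
(s=3,f=6) a[fast]=3=a[slow] dup → fast++
(s=3,f=7) a[fast]=3=a[slow] dup → fast++

slow=3, fast=8, prefix=[1, 2, 3]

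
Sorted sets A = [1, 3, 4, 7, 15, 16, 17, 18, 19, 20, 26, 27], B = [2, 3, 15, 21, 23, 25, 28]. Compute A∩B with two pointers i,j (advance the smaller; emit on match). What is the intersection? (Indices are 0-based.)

i=0 j=0: 1<2, i++
i=1 j=0: 3>2, j++
i=1 j=1: 3==3 emit, i++,j++
i=2 j=2: 4<15, i++
i=3 j=2: 7<15, i++
i=4 j=2: 15==15 emit, i++,j++
i=5 j=3: 16<21, i++
i=6 j=3: 17<21, i++
i=7 j=3: 18<21, i++
i=8 j=3: 19<21, i++
i=9 j=3: 20<21, i++
i=10 j=3: 26>21, j++
i=10 j=4: 26>23, j++
i=10 j=5: 26>25, j++
i=10 j=6: 26<28, i++
i=11 j=6: 27<28, i++

intersection = [3, 15]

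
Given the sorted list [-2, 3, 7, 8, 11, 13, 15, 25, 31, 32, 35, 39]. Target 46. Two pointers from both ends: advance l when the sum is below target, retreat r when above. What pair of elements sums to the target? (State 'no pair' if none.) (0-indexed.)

[0,11] -2+39=37 <46 → l++
[1,11] 3+39=42 <46 → l++
[2,11] 7+39=46 → found

(7, 39)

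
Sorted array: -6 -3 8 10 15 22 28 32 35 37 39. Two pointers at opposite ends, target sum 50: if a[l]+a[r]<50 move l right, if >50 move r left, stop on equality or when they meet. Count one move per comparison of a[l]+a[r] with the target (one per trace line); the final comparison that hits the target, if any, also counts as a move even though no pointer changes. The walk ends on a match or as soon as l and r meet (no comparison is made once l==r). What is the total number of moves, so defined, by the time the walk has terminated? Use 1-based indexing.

[1,11] -6+39=33 <50 → l++
[2,11] -3+39=36 <50 → l++
[3,11] 8+39=47 <50 → l++
[4,11] 10+39=49 <50 → l++
[5,11] 15+39=54 >50 → r--
[5,10] 15+37=52 >50 → r--
[5,9] 15+35=50 → found

7 moves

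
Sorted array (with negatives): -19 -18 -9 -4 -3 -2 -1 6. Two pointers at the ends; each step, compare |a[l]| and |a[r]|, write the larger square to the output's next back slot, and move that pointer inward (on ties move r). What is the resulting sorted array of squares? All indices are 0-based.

l=0 r=7: |-19|>|6| out[7]=361, l++
l=1 r=7: |-18|>|6| out[6]=324, l++
l=2 r=7: |-9|>|6| out[5]=81, l++
l=3 r=7: |-4|<=|6| out[4]=36, r--
l=3 r=6: |-4|>|-1| out[3]=16, l++
l=4 r=6: |-3|>|-1| out[2]=9, l++
l=5 r=6: |-2|>|-1| out[1]=4, l++
l=6 r=6: |-1|<=|-1| out[0]=1, r--

[1, 4, 9, 16, 36, 81, 324, 361]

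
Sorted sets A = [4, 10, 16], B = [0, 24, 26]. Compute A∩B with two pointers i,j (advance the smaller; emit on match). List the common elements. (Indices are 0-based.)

intersection = []

[i=0,j=0] 4>0 → j++
[i=0,j=1] 4<24 → i++
[i=1,j=1] 10<24 → i++
[i=2,j=1] 16<24 → i++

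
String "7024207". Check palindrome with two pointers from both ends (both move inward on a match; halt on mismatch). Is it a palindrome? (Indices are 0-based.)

l=0 r=6: '7'=='7', l++,r--
l=1 r=5: '0'=='0', l++,r--
l=2 r=4: '2'=='2', l++,r--

palindrome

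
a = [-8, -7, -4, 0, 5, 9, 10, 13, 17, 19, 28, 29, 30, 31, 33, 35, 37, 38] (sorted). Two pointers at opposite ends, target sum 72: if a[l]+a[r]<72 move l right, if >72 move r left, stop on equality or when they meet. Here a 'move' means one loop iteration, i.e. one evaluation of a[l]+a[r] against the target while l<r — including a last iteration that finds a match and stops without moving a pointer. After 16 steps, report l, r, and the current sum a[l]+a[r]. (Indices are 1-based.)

l=1 r=18: -8+38=30 <72, l++
l=2 r=18: -7+38=31 <72, l++
l=3 r=18: -4+38=34 <72, l++
l=4 r=18: 0+38=38 <72, l++
l=5 r=18: 5+38=43 <72, l++
l=6 r=18: 9+38=47 <72, l++
l=7 r=18: 10+38=48 <72, l++
l=8 r=18: 13+38=51 <72, l++
l=9 r=18: 17+38=55 <72, l++
l=10 r=18: 19+38=57 <72, l++
l=11 r=18: 28+38=66 <72, l++
l=12 r=18: 29+38=67 <72, l++
l=13 r=18: 30+38=68 <72, l++
l=14 r=18: 31+38=69 <72, l++
l=15 r=18: 33+38=71 <72, l++
l=16 r=18: 35+38=73 >72, r--

l=16, r=17, sum=72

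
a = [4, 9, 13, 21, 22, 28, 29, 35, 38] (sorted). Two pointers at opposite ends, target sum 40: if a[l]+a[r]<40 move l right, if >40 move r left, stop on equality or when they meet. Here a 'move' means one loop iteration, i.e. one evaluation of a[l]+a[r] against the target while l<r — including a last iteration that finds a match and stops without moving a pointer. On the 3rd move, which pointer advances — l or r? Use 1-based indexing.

r

l=1 r=9: 4+38=42 >40, r--
l=1 r=8: 4+35=39 <40, l++
l=2 r=8: 9+35=44 >40, r--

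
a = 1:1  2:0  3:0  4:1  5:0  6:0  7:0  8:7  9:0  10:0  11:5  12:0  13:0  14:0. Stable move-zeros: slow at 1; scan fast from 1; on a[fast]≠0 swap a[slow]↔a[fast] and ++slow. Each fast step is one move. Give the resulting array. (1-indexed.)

slow=1 fast=1: a[fast]=1≠0 swap→a[1]=1, slow++,fast++
slow=2 fast=2: a[fast]=0, fast++
slow=2 fast=3: a[fast]=0, fast++
slow=2 fast=4: a[fast]=1≠0 swap→a[2]=1, slow++,fast++
slow=3 fast=5: a[fast]=0, fast++
slow=3 fast=6: a[fast]=0, fast++
slow=3 fast=7: a[fast]=0, fast++
slow=3 fast=8: a[fast]=7≠0 swap→a[3]=7, slow++,fast++
slow=4 fast=9: a[fast]=0, fast++
slow=4 fast=10: a[fast]=0, fast++
slow=4 fast=11: a[fast]=5≠0 swap→a[4]=5, slow++,fast++
slow=5 fast=12: a[fast]=0, fast++
slow=5 fast=13: a[fast]=0, fast++
slow=5 fast=14: a[fast]=0, fast++

[1, 1, 7, 5, 0, 0, 0, 0, 0, 0, 0, 0, 0, 0]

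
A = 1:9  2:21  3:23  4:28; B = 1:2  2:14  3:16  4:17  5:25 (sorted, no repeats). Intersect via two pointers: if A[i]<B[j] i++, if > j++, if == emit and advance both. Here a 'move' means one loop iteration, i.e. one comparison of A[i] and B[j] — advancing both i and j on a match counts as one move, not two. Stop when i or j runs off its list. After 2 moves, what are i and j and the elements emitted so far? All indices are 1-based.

[i=1,j=1] 9>2 → j++
[i=1,j=2] 9<14 → i++

i=2, j=2, emitted=[]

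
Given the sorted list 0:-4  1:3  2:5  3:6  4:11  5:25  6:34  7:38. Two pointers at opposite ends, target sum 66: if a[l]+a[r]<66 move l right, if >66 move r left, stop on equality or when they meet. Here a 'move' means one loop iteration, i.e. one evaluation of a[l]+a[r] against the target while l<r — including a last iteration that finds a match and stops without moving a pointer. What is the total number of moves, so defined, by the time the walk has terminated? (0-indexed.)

[0,7] -4+38=34 <66 → l++
[1,7] 3+38=41 <66 → l++
[2,7] 5+38=43 <66 → l++
[3,7] 6+38=44 <66 → l++
[4,7] 11+38=49 <66 → l++
[5,7] 25+38=63 <66 → l++
[6,7] 34+38=72 >66 → r--

7 moves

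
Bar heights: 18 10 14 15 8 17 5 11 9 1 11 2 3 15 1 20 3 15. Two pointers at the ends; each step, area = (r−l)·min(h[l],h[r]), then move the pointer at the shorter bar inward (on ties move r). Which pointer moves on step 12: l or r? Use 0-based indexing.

l=0 r=17: min(18,15)*17=255 best=255 *, r--
l=0 r=16: min(18,3)*16=48 best=255, r--
l=0 r=15: min(18,20)*15=270 best=270 *, l++
l=1 r=15: min(10,20)*14=140 best=270, l++
l=2 r=15: min(14,20)*13=182 best=270, l++
l=3 r=15: min(15,20)*12=180 best=270, l++
l=4 r=15: min(8,20)*11=88 best=270, l++
l=5 r=15: min(17,20)*10=170 best=270, l++
l=6 r=15: min(5,20)*9=45 best=270, l++
l=7 r=15: min(11,20)*8=88 best=270, l++
l=8 r=15: min(9,20)*7=63 best=270, l++
l=9 r=15: min(1,20)*6=6 best=270, l++

l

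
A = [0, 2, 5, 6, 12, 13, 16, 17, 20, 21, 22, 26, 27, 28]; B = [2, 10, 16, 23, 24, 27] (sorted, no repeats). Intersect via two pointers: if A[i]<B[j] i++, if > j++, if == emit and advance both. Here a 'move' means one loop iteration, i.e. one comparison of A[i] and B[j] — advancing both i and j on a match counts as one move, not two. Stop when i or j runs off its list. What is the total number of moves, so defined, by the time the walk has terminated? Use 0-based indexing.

16 moves

[i=0,j=0] 0<2 → i++
[i=1,j=0] 2==2 emit → i++,j++
[i=2,j=1] 5<10 → i++
[i=3,j=1] 6<10 → i++
[i=4,j=1] 12>10 → j++
[i=4,j=2] 12<16 → i++
[i=5,j=2] 13<16 → i++
[i=6,j=2] 16==16 emit → i++,j++
[i=7,j=3] 17<23 → i++
[i=8,j=3] 20<23 → i++
[i=9,j=3] 21<23 → i++
[i=10,j=3] 22<23 → i++
[i=11,j=3] 26>23 → j++
[i=11,j=4] 26>24 → j++
[i=11,j=5] 26<27 → i++
[i=12,j=5] 27==27 emit → i++,j++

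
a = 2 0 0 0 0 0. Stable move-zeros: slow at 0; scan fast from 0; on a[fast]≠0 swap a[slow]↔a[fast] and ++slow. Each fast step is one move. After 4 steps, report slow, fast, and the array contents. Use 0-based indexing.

slow=0 fast=0: a[fast]=2≠0 swap→a[0]=2, slow++,fast++
slow=1 fast=1: a[fast]=0, fast++
slow=1 fast=2: a[fast]=0, fast++
slow=1 fast=3: a[fast]=0, fast++

slow=1, fast=4, a=[2, 0, 0, 0, 0, 0]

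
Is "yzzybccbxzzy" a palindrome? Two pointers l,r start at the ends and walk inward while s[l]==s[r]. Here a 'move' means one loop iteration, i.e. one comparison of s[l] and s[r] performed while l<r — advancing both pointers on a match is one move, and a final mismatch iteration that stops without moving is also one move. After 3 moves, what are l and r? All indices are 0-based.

[0,11] 'y'=='y' → l++,r--
[1,10] 'z'=='z' → l++,r--
[2,9] 'z'=='z' → l++,r--

l=3, r=8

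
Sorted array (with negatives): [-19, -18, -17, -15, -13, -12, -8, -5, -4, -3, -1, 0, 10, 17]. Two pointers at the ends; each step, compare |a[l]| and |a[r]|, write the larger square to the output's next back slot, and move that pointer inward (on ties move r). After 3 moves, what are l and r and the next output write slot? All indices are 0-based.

l=2, r=12, next write slot=10

[0,13] |-19|>|17| out[13]=361 → l++
[1,13] |-18|>|17| out[12]=324 → l++
[2,13] |-17|<=|17| out[11]=289 → r--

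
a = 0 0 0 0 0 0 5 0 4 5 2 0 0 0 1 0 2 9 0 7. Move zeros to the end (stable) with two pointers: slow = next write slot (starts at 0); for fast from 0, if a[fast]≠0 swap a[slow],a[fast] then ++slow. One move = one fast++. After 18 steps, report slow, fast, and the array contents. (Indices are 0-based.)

(s=0,f=0) a[fast]=0 → fast++
(s=0,f=1) a[fast]=0 → fast++
(s=0,f=2) a[fast]=0 → fast++
(s=0,f=3) a[fast]=0 → fast++
(s=0,f=4) a[fast]=0 → fast++
(s=0,f=5) a[fast]=0 → fast++
(s=0,f=6) a[fast]=5≠0 swap→a[0]=5 → slow++,fast++
(s=1,f=7) a[fast]=0 → fast++
(s=1,f=8) a[fast]=4≠0 swap→a[1]=4 → slow++,fast++
(s=2,f=9) a[fast]=5≠0 swap→a[2]=5 → slow++,fast++
(s=3,f=10) a[fast]=2≠0 swap→a[3]=2 → slow++,fast++
(s=4,f=11) a[fast]=0 → fast++
(s=4,f=12) a[fast]=0 → fast++
(s=4,f=13) a[fast]=0 → fast++
(s=4,f=14) a[fast]=1≠0 swap→a[4]=1 → slow++,fast++
(s=5,f=15) a[fast]=0 → fast++
(s=5,f=16) a[fast]=2≠0 swap→a[5]=2 → slow++,fast++
(s=6,f=17) a[fast]=9≠0 swap→a[6]=9 → slow++,fast++

slow=7, fast=18, a=[5, 4, 5, 2, 1, 2, 9, 0, 0, 0, 0, 0, 0, 0, 0, 0, 0, 0, 0, 7]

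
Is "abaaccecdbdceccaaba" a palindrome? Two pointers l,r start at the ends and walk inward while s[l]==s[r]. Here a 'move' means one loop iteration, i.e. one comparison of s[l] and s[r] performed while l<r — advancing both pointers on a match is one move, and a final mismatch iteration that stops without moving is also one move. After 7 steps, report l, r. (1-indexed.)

l=8, r=12

[1,19] 'a'=='a' → l++,r--
[2,18] 'b'=='b' → l++,r--
[3,17] 'a'=='a' → l++,r--
[4,16] 'a'=='a' → l++,r--
[5,15] 'c'=='c' → l++,r--
[6,14] 'c'=='c' → l++,r--
[7,13] 'e'=='e' → l++,r--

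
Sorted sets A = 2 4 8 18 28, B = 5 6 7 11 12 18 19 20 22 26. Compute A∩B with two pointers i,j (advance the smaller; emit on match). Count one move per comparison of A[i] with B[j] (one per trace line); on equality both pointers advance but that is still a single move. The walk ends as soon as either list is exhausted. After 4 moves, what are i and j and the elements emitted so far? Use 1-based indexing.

[i=1,j=1] 2<5 → i++
[i=2,j=1] 4<5 → i++
[i=3,j=1] 8>5 → j++
[i=3,j=2] 8>6 → j++

i=3, j=3, emitted=[]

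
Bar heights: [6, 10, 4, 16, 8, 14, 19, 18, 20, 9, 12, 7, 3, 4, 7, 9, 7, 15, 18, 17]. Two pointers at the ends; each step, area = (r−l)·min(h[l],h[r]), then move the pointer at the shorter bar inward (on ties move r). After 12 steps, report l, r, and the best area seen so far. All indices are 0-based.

[0,19] min(6,17)*19=114 best=114 * → l++
[1,19] min(10,17)*18=180 best=180 * → l++
[2,19] min(4,17)*17=68 best=180 → l++
[3,19] min(16,17)*16=256 best=256 * → l++
[4,19] min(8,17)*15=120 best=256 → l++
[5,19] min(14,17)*14=196 best=256 → l++
[6,19] min(19,17)*13=221 best=256 → r--
[6,18] min(19,18)*12=216 best=256 → r--
[6,17] min(19,15)*11=165 best=256 → r--
[6,16] min(19,7)*10=70 best=256 → r--
[6,15] min(19,9)*9=81 best=256 → r--
[6,14] min(19,7)*8=56 best=256 → r--

l=6, r=13, best area=256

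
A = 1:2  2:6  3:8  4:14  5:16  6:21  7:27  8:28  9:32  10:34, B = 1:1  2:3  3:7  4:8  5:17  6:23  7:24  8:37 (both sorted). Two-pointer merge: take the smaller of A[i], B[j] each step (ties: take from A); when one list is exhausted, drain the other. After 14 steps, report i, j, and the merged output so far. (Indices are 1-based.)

[i=1,j=1] A[i]=2>B[j]=1 take 1 → j++
[i=1,j=2] A[i]=2<=B[j]=3 take 2 → i++
[i=2,j=2] A[i]=6>B[j]=3 take 3 → j++
[i=2,j=3] A[i]=6<=B[j]=7 take 6 → i++
[i=3,j=3] A[i]=8>B[j]=7 take 7 → j++
[i=3,j=4] A[i]=8<=B[j]=8 take 8 → i++
[i=4,j=4] A[i]=14>B[j]=8 take 8 → j++
[i=4,j=5] A[i]=14<=B[j]=17 take 14 → i++
[i=5,j=5] A[i]=16<=B[j]=17 take 16 → i++
[i=6,j=5] A[i]=21>B[j]=17 take 17 → j++
[i=6,j=6] A[i]=21<=B[j]=23 take 21 → i++
[i=7,j=6] A[i]=27>B[j]=23 take 23 → j++
[i=7,j=7] A[i]=27>B[j]=24 take 24 → j++
[i=7,j=8] A[i]=27<=B[j]=37 take 27 → i++

i=8, j=8, merged so far=[1, 2, 3, 6, 7, 8, 8, 14, 16, 17, 21, 23, 24, 27]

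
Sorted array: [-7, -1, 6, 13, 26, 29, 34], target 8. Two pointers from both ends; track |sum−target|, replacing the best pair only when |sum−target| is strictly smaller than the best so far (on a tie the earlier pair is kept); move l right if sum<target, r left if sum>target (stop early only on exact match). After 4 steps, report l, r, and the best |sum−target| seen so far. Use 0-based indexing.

[0,6] -7+34=27 d=19 * → r--
[0,5] -7+29=22 d=14 * → r--
[0,4] -7+26=19 d=11 * → r--
[0,3] -7+13=6 d=2 * → l++

l=1, r=3, best |Δ|=2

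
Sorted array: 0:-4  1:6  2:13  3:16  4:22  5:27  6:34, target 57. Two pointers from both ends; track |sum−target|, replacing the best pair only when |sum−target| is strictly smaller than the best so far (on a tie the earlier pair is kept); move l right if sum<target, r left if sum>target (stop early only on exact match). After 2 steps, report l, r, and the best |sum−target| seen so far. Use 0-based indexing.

l=2, r=6, best |Δ|=17

[0,6] -4+34=30 d=27 * → l++
[1,6] 6+34=40 d=17 * → l++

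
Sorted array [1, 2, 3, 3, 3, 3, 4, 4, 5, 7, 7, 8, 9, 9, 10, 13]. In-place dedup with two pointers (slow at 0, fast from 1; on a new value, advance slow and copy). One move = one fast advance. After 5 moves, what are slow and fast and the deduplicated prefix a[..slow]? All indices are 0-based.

slow=2, fast=6, prefix=[1, 2, 3]

slow=0 fast=1: a[fast]=2≠a[slow]=1 write a[1]=2, slow++,fast++
slow=1 fast=2: a[fast]=3≠a[slow]=2 write a[2]=3, slow++,fast++
slow=2 fast=3: a[fast]=3=a[slow] dup, fast++
slow=2 fast=4: a[fast]=3=a[slow] dup, fast++
slow=2 fast=5: a[fast]=3=a[slow] dup, fast++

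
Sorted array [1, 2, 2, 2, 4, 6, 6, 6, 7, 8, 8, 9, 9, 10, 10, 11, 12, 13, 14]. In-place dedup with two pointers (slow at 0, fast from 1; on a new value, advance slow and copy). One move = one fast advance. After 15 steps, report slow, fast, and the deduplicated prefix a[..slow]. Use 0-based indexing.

(s=0,f=1) a[fast]=2≠a[slow]=1 write a[1]=2 → slow++,fast++
(s=1,f=2) a[fast]=2=a[slow] dup → fast++
(s=1,f=3) a[fast]=2=a[slow] dup → fast++
(s=1,f=4) a[fast]=4≠a[slow]=2 write a[2]=4 → slow++,fast++
(s=2,f=5) a[fast]=6≠a[slow]=4 write a[3]=6 → slow++,fast++
(s=3,f=6) a[fast]=6=a[slow] dup → fast++
(s=3,f=7) a[fast]=6=a[slow] dup → fast++
(s=3,f=8) a[fast]=7≠a[slow]=6 write a[4]=7 → slow++,fast++
(s=4,f=9) a[fast]=8≠a[slow]=7 write a[5]=8 → slow++,fast++
(s=5,f=10) a[fast]=8=a[slow] dup → fast++
(s=5,f=11) a[fast]=9≠a[slow]=8 write a[6]=9 → slow++,fast++
(s=6,f=12) a[fast]=9=a[slow] dup → fast++
(s=6,f=13) a[fast]=10≠a[slow]=9 write a[7]=10 → slow++,fast++
(s=7,f=14) a[fast]=10=a[slow] dup → fast++
(s=7,f=15) a[fast]=11≠a[slow]=10 write a[8]=11 → slow++,fast++

slow=8, fast=16, prefix=[1, 2, 4, 6, 7, 8, 9, 10, 11]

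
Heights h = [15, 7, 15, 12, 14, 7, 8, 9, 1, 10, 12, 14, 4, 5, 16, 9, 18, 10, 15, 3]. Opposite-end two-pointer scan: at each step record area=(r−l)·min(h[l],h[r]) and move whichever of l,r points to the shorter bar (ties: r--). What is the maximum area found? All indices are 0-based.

max area = 270

l=0 r=19: min(15,3)*19=57 best=57 *, r--
l=0 r=18: min(15,15)*18=270 best=270 *, r--
l=0 r=17: min(15,10)*17=170 best=270, r--
l=0 r=16: min(15,18)*16=240 best=270, l++
l=1 r=16: min(7,18)*15=105 best=270, l++
l=2 r=16: min(15,18)*14=210 best=270, l++
l=3 r=16: min(12,18)*13=156 best=270, l++
l=4 r=16: min(14,18)*12=168 best=270, l++
l=5 r=16: min(7,18)*11=77 best=270, l++
l=6 r=16: min(8,18)*10=80 best=270, l++
l=7 r=16: min(9,18)*9=81 best=270, l++
l=8 r=16: min(1,18)*8=8 best=270, l++
l=9 r=16: min(10,18)*7=70 best=270, l++
l=10 r=16: min(12,18)*6=72 best=270, l++
l=11 r=16: min(14,18)*5=70 best=270, l++
l=12 r=16: min(4,18)*4=16 best=270, l++
l=13 r=16: min(5,18)*3=15 best=270, l++
l=14 r=16: min(16,18)*2=32 best=270, l++
l=15 r=16: min(9,18)*1=9 best=270, l++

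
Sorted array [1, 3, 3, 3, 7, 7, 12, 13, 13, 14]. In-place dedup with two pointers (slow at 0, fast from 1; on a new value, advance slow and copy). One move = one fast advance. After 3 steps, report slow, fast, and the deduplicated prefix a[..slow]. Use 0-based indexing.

(s=0,f=1) a[fast]=3≠a[slow]=1 write a[1]=3 → slow++,fast++
(s=1,f=2) a[fast]=3=a[slow] dup → fast++
(s=1,f=3) a[fast]=3=a[slow] dup → fast++

slow=1, fast=4, prefix=[1, 3]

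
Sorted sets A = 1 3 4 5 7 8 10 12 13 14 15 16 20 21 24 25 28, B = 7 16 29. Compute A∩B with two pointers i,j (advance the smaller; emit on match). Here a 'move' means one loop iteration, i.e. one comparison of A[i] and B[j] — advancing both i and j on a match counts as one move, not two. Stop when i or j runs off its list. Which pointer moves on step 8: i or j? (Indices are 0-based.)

i

i=0 j=0: 1<7, i++
i=1 j=0: 3<7, i++
i=2 j=0: 4<7, i++
i=3 j=0: 5<7, i++
i=4 j=0: 7==7 emit, i++,j++
i=5 j=1: 8<16, i++
i=6 j=1: 10<16, i++
i=7 j=1: 12<16, i++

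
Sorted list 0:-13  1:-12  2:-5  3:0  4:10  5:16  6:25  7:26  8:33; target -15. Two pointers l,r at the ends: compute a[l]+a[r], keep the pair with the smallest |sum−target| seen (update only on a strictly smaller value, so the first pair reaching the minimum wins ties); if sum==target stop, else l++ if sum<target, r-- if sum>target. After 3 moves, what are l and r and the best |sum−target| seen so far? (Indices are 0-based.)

l=0 r=8: -13+33=20 d=35 *, r--
l=0 r=7: -13+26=13 d=28 *, r--
l=0 r=6: -13+25=12 d=27 *, r--

l=0, r=5, best |Δ|=27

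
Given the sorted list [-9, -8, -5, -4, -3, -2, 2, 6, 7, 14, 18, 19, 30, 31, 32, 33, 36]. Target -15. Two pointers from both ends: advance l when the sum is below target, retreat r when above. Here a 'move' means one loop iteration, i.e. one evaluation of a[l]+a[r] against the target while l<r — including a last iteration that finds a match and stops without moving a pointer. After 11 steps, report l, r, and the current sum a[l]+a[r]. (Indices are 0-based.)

[0,16] -9+36=27 >-15 → r--
[0,15] -9+33=24 >-15 → r--
[0,14] -9+32=23 >-15 → r--
[0,13] -9+31=22 >-15 → r--
[0,12] -9+30=21 >-15 → r--
[0,11] -9+19=10 >-15 → r--
[0,10] -9+18=9 >-15 → r--
[0,9] -9+14=5 >-15 → r--
[0,8] -9+7=-2 >-15 → r--
[0,7] -9+6=-3 >-15 → r--
[0,6] -9+2=-7 >-15 → r--

l=0, r=5, sum=-11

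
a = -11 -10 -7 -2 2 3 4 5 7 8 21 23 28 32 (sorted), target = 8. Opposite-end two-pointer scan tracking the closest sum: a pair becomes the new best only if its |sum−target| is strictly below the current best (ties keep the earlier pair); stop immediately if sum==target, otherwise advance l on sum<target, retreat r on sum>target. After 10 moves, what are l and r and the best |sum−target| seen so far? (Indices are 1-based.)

l=5, r=8, best |Δ|=1

[1,14] -11+32=21 d=13 * → r--
[1,13] -11+28=17 d=9 * → r--
[1,12] -11+23=12 d=4 * → r--
[1,11] -11+21=10 d=2 * → r--
[1,10] -11+8=-3 d=11 → l++
[2,10] -10+8=-2 d=10 → l++
[3,10] -7+8=1 d=7 → l++
[4,10] -2+8=6 d=2 → l++
[5,10] 2+8=10 d=2 → r--
[5,9] 2+7=9 d=1 * → r--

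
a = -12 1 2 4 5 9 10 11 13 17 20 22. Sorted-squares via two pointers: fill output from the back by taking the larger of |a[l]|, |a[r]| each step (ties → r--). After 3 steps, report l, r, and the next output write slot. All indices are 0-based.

l=0 r=11: |-12|<=|22| out[11]=484, r--
l=0 r=10: |-12|<=|20| out[10]=400, r--
l=0 r=9: |-12|<=|17| out[9]=289, r--

l=0, r=8, next write slot=8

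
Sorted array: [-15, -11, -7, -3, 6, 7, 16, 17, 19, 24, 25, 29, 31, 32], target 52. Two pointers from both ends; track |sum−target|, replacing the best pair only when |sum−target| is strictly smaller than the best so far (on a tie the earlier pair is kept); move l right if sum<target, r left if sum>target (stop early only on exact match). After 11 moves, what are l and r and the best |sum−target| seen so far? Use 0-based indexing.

l=0 r=13: -15+32=17 d=35 *, l++
l=1 r=13: -11+32=21 d=31 *, l++
l=2 r=13: -7+32=25 d=27 *, l++
l=3 r=13: -3+32=29 d=23 *, l++
l=4 r=13: 6+32=38 d=14 *, l++
l=5 r=13: 7+32=39 d=13 *, l++
l=6 r=13: 16+32=48 d=4 *, l++
l=7 r=13: 17+32=49 d=3 *, l++
l=8 r=13: 19+32=51 d=1 *, l++
l=9 r=13: 24+32=56 d=4, r--
l=9 r=12: 24+31=55 d=3, r--

l=9, r=11, best |Δ|=1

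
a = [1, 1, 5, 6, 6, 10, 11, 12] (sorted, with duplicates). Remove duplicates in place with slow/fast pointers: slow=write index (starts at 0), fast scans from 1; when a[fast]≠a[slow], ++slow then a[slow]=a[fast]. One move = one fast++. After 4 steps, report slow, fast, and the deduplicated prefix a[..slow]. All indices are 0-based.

(s=0,f=1) a[fast]=1=a[slow] dup → fast++
(s=0,f=2) a[fast]=5≠a[slow]=1 write a[1]=5 → slow++,fast++
(s=1,f=3) a[fast]=6≠a[slow]=5 write a[2]=6 → slow++,fast++
(s=2,f=4) a[fast]=6=a[slow] dup → fast++

slow=2, fast=5, prefix=[1, 5, 6]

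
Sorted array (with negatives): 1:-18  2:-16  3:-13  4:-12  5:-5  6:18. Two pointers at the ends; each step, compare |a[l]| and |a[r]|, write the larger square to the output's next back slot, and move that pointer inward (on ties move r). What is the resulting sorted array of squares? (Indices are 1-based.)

[25, 144, 169, 256, 324, 324]

[1,6] |-18|<=|18| out[6]=324 → r--
[1,5] |-18|>|-5| out[5]=324 → l++
[2,5] |-16|>|-5| out[4]=256 → l++
[3,5] |-13|>|-5| out[3]=169 → l++
[4,5] |-12|>|-5| out[2]=144 → l++
[5,5] |-5|<=|-5| out[1]=25 → r--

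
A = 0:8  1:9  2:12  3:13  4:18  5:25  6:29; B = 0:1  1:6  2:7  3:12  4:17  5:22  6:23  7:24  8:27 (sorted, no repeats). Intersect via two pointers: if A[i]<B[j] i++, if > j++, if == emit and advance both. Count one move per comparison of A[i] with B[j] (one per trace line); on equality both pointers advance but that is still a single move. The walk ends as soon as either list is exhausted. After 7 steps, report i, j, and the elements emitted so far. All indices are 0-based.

i=4, j=4, emitted=[12]

[i=0,j=0] 8>1 → j++
[i=0,j=1] 8>6 → j++
[i=0,j=2] 8>7 → j++
[i=0,j=3] 8<12 → i++
[i=1,j=3] 9<12 → i++
[i=2,j=3] 12==12 emit → i++,j++
[i=3,j=4] 13<17 → i++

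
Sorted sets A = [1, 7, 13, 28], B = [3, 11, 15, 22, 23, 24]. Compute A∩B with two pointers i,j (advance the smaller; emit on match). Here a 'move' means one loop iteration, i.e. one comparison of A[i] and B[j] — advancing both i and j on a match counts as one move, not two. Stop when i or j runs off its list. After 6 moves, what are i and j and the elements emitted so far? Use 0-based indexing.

[i=0,j=0] 1<3 → i++
[i=1,j=0] 7>3 → j++
[i=1,j=1] 7<11 → i++
[i=2,j=1] 13>11 → j++
[i=2,j=2] 13<15 → i++
[i=3,j=2] 28>15 → j++

i=3, j=3, emitted=[]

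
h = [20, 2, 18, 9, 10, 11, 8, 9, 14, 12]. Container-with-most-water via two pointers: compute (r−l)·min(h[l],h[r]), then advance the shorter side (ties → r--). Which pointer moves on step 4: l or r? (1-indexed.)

[1,10] min(20,12)*9=108 best=108 * → r--
[1,9] min(20,14)*8=112 best=112 * → r--
[1,8] min(20,9)*7=63 best=112 → r--
[1,7] min(20,8)*6=48 best=112 → r--

r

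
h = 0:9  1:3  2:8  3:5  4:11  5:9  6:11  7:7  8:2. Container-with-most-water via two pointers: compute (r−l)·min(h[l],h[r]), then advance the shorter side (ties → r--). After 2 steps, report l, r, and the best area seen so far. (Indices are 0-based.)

l=0 r=8: min(9,2)*8=16 best=16 *, r--
l=0 r=7: min(9,7)*7=49 best=49 *, r--

l=0, r=6, best area=49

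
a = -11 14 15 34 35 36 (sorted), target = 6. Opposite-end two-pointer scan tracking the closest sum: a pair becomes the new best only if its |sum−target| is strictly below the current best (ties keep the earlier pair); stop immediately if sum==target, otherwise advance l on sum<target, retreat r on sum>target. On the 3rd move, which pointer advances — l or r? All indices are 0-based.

r

l=0 r=5: -11+36=25 d=19 *, r--
l=0 r=4: -11+35=24 d=18 *, r--
l=0 r=3: -11+34=23 d=17 *, r--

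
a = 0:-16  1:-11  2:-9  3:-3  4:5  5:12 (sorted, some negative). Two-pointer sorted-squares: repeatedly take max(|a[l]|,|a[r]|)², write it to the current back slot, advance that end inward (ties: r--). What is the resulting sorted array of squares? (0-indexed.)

[9, 25, 81, 121, 144, 256]

[0,5] |-16|>|12| out[5]=256 → l++
[1,5] |-11|<=|12| out[4]=144 → r--
[1,4] |-11|>|5| out[3]=121 → l++
[2,4] |-9|>|5| out[2]=81 → l++
[3,4] |-3|<=|5| out[1]=25 → r--
[3,3] |-3|<=|-3| out[0]=9 → r--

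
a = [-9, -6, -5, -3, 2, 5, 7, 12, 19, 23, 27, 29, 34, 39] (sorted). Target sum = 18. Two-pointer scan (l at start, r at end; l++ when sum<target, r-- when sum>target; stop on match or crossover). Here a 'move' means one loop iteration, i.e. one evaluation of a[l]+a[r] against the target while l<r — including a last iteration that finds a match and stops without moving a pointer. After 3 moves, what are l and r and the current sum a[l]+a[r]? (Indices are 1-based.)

l=1 r=14: -9+39=30 >18, r--
l=1 r=13: -9+34=25 >18, r--
l=1 r=12: -9+29=20 >18, r--

l=1, r=11, sum=18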